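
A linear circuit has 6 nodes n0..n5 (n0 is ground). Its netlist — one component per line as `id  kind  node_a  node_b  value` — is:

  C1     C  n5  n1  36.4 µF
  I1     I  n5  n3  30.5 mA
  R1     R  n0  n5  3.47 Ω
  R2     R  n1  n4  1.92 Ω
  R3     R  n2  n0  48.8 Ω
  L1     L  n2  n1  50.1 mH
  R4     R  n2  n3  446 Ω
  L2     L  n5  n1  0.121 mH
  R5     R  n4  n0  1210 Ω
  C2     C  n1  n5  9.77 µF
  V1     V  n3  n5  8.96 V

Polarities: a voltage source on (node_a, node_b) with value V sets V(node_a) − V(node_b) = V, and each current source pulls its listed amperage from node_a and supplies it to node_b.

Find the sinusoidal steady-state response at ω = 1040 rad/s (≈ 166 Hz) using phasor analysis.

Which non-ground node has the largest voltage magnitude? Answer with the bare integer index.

Apply KCL at each of the 5 non-ground nodes and solve the resulting linear system.
Node n1: branches {C1, R2, L1, L2, C2} → V_1 = -0.03327-0.02979j
Node n2: branches {R3, L1, R4} → V_2 = 0.4869+0.4361j
Node n3: branches {I1, R4, V1} → V_3 = 8.925-0.03093j
Node n4: branches {R2, R5} → V_4 = -0.03322-0.02974j
Node n5: branches {C1, I1, R1, L2, C2, V1} → V_5 = -0.03453-0.03093j
Source currents: i(V1)=0.01158+0.001047j

3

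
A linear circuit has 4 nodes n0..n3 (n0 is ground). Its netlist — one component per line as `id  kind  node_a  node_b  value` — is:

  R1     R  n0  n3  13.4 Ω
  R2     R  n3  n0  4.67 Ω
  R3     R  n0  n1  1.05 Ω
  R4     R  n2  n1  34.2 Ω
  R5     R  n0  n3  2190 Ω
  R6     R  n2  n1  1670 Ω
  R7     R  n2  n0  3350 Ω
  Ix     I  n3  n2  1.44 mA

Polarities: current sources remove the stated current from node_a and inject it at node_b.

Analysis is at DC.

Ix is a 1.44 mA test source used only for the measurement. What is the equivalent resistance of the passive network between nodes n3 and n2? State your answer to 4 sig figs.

R_eq = 37.67 Ω

Apply KCL at each of the 3 non-ground nodes and solve the resulting linear system.
Node n1: branches {R3, R4, R6} → V_1 = 0.001497
Node n2: branches {R4, R6, R7, Ix} → V_2 = 0.04926
Node n3: branches {R1, R2, R5, Ix} → V_3 = -0.004979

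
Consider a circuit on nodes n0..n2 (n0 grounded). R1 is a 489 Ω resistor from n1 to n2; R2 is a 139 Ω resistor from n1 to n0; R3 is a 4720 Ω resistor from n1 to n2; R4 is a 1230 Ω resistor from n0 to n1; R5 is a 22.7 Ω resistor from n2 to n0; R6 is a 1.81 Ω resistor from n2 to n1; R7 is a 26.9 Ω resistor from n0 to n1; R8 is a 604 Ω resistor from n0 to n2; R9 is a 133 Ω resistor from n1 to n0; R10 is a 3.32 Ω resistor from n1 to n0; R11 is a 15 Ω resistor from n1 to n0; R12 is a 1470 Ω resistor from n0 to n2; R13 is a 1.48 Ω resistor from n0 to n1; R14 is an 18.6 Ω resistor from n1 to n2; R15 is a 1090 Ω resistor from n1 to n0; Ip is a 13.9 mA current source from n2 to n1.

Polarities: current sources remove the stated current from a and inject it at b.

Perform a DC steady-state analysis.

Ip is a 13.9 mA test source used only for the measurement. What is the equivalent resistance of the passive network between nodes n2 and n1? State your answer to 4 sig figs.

R_eq = 1.531 Ω

MNA unknowns: 2 node voltages V₁..V_2
R1: Y=0.002045 on G[1,2]
R2: Y=0.007194 on G[1,0]
R3: Y=0.0002119 on G[1,2]
R4: Y=0.0008130 on G[0,1]
R5: Y=0.04405 on G[2,0]
R6: Y=0.5525 on G[2,1]
R7: Y=0.03717 on G[0,1]
R8: Y=0.001656 on G[0,2]
R9: Y=0.007519 on G[1,0]
R10: Y=0.3012 on G[1,0]
R11: Y=0.06667 on G[1,0]
R12: Y=0.0006803 on G[0,2]
R13: Y=0.6757 on G[0,1]
R14: Y=0.05376 on G[1,2]
R15: Y=0.0009174 on G[1,0]
Ip: z[2]−=0.0139, z[1]+=0.0139
solve → V1=0.0008635, V2=-0.02042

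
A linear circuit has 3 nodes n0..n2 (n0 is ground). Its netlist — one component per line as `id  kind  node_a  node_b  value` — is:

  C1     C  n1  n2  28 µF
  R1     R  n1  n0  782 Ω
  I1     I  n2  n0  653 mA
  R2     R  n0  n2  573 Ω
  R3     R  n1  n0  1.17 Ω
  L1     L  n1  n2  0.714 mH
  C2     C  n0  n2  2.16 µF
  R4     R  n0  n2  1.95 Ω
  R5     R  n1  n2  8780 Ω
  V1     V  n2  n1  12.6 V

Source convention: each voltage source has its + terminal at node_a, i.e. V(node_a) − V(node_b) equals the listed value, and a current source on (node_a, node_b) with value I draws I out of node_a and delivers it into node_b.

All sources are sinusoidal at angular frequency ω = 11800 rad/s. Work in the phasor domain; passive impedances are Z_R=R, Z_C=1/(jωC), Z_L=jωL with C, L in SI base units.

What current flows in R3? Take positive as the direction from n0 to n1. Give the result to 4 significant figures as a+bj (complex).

MNA unknowns: 2 node voltages V₁..V_2 plus 1 source current (V1)
C1: Y=0.000+0.3304j on G[1,2]
R1: Y=0.001279+0.000j on G[1,0]
I1: z[2]−=0.653, z[0]+=0.653
R2: Y=0.001745+0.000j on G[0,2]
R3: Y=0.8547+0.000j on G[1,0]
L1: Y=0.000-0.1187j on G[1,2]
C2: Y=0.000+0.02549j on G[0,2]
R4: Y=0.5128+0.000j on G[0,2]
R5: Y=0.0001139+0.000j on G[1,2]
V1: row V2−V1=12.6, i_V1 at 2,1
solve → V1=-5.210-0.1374j, V2=7.390-0.1374j
aux → i_V1=-4.461-2.785j

4.453+0.1175j A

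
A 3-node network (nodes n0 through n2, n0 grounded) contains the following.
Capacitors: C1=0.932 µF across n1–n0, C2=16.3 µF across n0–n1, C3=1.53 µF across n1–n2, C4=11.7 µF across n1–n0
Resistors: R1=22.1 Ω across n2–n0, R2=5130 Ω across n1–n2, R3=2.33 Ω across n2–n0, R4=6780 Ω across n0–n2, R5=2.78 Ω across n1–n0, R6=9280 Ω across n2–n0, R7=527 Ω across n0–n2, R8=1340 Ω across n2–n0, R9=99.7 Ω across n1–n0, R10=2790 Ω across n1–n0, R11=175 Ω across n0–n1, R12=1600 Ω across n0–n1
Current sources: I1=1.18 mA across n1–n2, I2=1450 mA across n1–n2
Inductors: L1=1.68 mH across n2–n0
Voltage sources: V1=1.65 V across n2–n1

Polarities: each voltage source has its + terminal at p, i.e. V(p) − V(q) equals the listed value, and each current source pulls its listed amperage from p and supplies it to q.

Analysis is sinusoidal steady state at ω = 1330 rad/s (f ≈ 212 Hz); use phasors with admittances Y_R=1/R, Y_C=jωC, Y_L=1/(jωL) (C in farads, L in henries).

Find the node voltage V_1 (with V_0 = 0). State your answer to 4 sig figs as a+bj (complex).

-1.087+0.3440j V

Element admittances at ω=1330 rad/s:
  Y(C1) = 0.000+0.001240j S between n1,n0
  Y(R1) = 0.04525+0.000j S between n2,n0
  Y(C2) = 0.000+0.02168j S between n0,n1
  Y(R2) = 0.0001949+0.000j S between n1,n2
  Y(C3) = 0.000+0.002035j S between n1,n2
  Y(R3) = 0.4292+0.000j S between n2,n0
  Y(R4) = 0.0001475+0.000j S between n0,n2
  I1: injects 0.00118 A into n2 (from n1)
  Y(R5) = 0.3597+0.000j S between n1,n0
  Y(R6) = 0.0001078+0.000j S between n2,n0
  Y(L1) = 0.000-0.4475j S between n2,n0
  Y(R7) = 0.001898+0.000j S between n0,n2
  Y(R8) = 0.0007463+0.000j S between n2,n0
  Y(R9) = 0.01003+0.000j S between n1,n0
  Y(R10) = 0.0003584+0.000j S between n1,n0
  Y(C4) = 0.000+0.01556j S between n1,n0
  Y(R11) = 0.005714+0.000j S between n0,n1
  Y(R12) = 0.0006250+0.000j S between n0,n1
  I2: injects 1.45 A into n2 (from n1)
  V1: constraint V(n2)−V(n1) = 1.65
Assemble and solve the 3×3 MNA system:
  V(n1)=-1.087+0.3440j  V(n2)=0.5627+0.3440j
  i(V1)=1.028+0.08429j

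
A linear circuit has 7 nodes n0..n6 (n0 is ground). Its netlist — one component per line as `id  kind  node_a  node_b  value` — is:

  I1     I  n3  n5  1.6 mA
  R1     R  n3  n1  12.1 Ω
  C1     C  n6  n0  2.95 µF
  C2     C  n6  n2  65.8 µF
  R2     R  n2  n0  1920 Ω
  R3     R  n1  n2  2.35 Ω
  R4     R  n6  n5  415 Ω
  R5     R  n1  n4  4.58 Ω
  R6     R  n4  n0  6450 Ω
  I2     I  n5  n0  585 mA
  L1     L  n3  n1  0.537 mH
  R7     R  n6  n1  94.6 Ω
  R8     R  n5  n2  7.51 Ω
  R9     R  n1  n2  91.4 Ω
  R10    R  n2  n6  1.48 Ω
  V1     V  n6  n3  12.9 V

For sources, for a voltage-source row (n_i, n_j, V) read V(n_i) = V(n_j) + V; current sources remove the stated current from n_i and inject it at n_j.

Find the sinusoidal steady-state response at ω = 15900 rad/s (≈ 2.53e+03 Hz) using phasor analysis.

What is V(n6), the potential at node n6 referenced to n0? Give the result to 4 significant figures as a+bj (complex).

Apply KCL at each of the 6 non-ground nodes and solve the resulting linear system.
Node n1: branches {R1, R3, R5, L1, R7, R9} → V_1 = -3.164+15.93j
Node n2: branches {C2, R2, R3, R8, R9, R10} → V_2 = -0.4209+14.01j
Node n3: branches {I1, R1, L1, V1} → V_3 = -13.11+12.46j
Node n4: branches {R5, R6} → V_4 = -3.161+15.92j
Node n5: branches {I1, R4, I2, R8} → V_5 = -4.721+13.98j
Node n6: branches {C1, C2, R4, R7, R10, V1} → V_6 = -0.2082+12.46j
Source currents: i(V1)=-1.227+0.8776j

-0.2082+12.46j V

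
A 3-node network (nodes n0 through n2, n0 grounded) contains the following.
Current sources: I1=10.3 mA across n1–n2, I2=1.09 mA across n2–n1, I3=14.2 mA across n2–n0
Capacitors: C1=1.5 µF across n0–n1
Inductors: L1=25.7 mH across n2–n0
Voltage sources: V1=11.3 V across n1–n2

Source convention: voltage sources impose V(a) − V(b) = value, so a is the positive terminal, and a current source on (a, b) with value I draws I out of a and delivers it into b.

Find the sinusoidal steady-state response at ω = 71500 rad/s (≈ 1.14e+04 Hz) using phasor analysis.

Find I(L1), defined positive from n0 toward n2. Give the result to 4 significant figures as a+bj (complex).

-7.242e-05-0.006181j A

Apply KCL at each of the 2 non-ground nodes and solve the resulting linear system.
Node n1: branches {I1, I2, C1, V1} → V_1 = -0.05763+0.1331j
Node n2: branches {I1, I2, I3, L1, V1} → V_2 = -11.36+0.1331j
Source currents: i(V1)=0.005062+0.006181j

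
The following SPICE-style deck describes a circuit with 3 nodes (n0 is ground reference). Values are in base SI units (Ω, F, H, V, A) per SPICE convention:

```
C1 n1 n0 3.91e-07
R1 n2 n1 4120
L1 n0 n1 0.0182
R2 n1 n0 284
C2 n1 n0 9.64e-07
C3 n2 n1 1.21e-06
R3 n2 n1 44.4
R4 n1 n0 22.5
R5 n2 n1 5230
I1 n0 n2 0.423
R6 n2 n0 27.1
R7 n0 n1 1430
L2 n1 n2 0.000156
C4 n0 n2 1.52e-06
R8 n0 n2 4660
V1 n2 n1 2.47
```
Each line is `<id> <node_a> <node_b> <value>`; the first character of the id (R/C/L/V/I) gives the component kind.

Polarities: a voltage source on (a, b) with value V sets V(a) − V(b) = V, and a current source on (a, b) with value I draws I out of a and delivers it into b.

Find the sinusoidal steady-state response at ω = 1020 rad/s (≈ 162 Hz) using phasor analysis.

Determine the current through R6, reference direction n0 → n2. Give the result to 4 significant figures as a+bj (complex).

-0.1972-0.06135j A

Apply KCL at each of the 2 non-ground nodes and solve the resulting linear system.
Node n1: branches {C1, R1, L1, R2, C2, C3, R3, R4, R5, R7, L2, V1} → V_1 = 2.875+1.663j
Node n2: branches {R1, C3, R3, R5, I1, R6, L2, C4, R8, V1} → V_2 = 5.345+1.663j
Source currents: i(V1)=0.1705+15.45j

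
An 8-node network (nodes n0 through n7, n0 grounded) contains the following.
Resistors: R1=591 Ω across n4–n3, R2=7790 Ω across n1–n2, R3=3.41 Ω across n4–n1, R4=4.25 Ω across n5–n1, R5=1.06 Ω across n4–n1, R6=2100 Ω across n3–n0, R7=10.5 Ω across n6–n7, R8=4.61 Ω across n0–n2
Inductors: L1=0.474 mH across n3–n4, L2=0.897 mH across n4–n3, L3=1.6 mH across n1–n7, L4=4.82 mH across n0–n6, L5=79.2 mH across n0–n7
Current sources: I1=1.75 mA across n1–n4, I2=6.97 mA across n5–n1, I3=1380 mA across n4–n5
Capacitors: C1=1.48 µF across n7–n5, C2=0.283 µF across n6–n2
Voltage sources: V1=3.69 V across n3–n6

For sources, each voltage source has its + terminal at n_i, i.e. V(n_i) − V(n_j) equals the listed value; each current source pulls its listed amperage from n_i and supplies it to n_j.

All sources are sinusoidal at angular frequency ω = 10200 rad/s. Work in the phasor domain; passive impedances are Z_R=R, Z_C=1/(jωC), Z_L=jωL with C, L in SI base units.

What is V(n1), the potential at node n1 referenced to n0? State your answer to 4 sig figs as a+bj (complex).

4.429-0.1434j V

MNA unknowns: 7 node voltages V₁..V_7 plus 1 source current (V1)
R1: Y=0.001692+0.000j on G[4,3]
R2: Y=0.0001284+0.000j on G[1,2]
L1: Y=0.000-0.2068j on G[3,4]
R3: Y=0.2933+0.000j on G[4,1]
R4: Y=0.2353+0.000j on G[5,1]
R5: Y=0.9434+0.000j on G[4,1]
I1: z[1]−=0.00175, z[4]+=0.00175
C1: Y=0.000+0.01510j on G[7,5]
I2: z[5]−=0.00697, z[1]+=0.00697
R6: Y=0.0004762+0.000j on G[3,0]
L2: Y=0.000-0.1093j on G[4,3]
L3: Y=0.000-0.06127j on G[1,7]
L4: Y=0.000-0.02034j on G[0,6]
C2: Y=0.000+0.002887j on G[6,2]
I3: z[4]−=1.38, z[5]+=1.38
L5: Y=0.000-0.001238j on G[0,7]
R7: Y=0.09524+0.000j on G[6,7]
R8: Y=0.2169+0.000j on G[0,2]
V1: row V3−V6=3.69, i_V1 at 3,6
solve → V1=4.429-0.1434j, V2=0.003397-0.0006475j, V3=3.651-0.05910j, V4=3.356-0.2186j, V5=10.28-0.7708j, V6=-0.03891-0.05910j, V7=0.5032-1.029j
aux → i_V1=-0.05266+0.09301j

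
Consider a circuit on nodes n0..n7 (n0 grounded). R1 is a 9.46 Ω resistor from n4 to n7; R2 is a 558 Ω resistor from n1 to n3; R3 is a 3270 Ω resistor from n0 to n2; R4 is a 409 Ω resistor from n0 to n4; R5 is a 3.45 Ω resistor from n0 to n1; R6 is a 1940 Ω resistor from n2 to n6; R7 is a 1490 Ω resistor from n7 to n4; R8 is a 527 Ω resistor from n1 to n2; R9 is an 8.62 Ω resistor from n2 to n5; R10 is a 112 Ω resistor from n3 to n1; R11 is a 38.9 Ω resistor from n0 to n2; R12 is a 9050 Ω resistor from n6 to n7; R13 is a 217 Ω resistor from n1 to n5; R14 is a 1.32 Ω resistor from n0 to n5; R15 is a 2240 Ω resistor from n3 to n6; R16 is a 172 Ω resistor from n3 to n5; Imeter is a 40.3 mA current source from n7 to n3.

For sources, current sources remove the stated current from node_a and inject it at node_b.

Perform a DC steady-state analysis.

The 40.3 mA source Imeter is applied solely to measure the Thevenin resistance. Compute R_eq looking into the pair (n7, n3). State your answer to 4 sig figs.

Apply KCL at each of the 7 non-ground nodes and solve the resulting linear system.
Node n1: branches {R2, R5, R8, R10, R13} → V_1 = 0.08469
Node n2: branches {R3, R6, R8, R9, R11} → V_2 = 0.01331
Node n3: branches {R2, R10, R15, R16, Imeter} → V_3 = 2.416
Node n4: branches {R1, R4, R7} → V_4 = -15.78
Node n5: branches {R9, R13, R14, R16} → V_5 = 0.01808
Node n6: branches {R6, R12, R15} → V_6 = -0.6515
Node n7: branches {R1, R7, R12, Imeter} → V_7 = -16.15

R_eq = 460.6 Ω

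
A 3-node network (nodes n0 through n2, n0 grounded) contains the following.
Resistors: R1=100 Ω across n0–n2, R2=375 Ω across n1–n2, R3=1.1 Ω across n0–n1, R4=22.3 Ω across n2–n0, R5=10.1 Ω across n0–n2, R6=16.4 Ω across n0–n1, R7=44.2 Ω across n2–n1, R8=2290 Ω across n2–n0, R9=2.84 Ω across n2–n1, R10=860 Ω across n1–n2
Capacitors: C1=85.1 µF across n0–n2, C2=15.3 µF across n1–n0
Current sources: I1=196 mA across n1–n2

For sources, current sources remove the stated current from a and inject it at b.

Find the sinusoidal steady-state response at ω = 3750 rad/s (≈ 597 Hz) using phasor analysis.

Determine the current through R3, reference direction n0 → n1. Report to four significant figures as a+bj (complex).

Apply KCL at each of the 2 non-ground nodes and solve the resulting linear system.
Node n1: branches {R2, R3, C2, R6, R7, R9, R10, I1} → V_1 = -0.08738-0.03998j
Node n2: branches {R1, R2, C1, R4, R5, R7, R8, R9, R10, I1} → V_2 = 0.2125-0.1557j

0.07944+0.03635j A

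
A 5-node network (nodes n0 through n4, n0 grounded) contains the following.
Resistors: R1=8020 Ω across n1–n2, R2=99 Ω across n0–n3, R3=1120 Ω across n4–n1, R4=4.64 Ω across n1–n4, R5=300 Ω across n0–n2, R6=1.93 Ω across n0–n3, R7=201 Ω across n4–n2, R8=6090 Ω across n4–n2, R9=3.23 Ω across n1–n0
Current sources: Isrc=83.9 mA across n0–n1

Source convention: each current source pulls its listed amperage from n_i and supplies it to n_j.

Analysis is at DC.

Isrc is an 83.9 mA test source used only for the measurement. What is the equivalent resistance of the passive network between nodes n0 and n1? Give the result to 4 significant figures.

R_eq = 3.209 Ω

Apply KCL at each of the 4 non-ground nodes and solve the resulting linear system.
Node n1: branches {R1, R3, R4, R9, Isrc} → V_1 = 0.2692
Node n2: branches {R1, R5, R7, R8} → V_2 = 0.1634
Node n3: branches {R2, R6} → V_3 = 0.000
Node n4: branches {R3, R4, R7, R8} → V_4 = 0.2668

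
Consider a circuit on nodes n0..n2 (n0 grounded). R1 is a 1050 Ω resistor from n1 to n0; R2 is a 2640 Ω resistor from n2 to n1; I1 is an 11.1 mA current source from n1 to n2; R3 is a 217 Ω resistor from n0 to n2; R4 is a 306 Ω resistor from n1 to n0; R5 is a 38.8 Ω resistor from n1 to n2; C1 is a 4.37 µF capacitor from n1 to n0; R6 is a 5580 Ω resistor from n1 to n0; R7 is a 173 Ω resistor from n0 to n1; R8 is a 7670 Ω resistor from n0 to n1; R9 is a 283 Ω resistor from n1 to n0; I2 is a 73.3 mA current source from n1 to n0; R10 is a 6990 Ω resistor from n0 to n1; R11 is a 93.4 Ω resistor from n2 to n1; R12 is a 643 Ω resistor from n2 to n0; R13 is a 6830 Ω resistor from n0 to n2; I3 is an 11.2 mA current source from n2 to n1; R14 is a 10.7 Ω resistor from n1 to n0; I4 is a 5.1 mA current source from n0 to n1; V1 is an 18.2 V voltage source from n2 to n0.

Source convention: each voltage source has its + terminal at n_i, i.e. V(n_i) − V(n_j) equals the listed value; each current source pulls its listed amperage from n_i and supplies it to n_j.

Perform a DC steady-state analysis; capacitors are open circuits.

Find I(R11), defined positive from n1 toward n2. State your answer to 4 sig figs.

Apply KCL at each of the 2 non-ground nodes and solve the resulting linear system.
Node n1: branches {R1, R2, I1, R4, R5, C1, R6, R7, R8, R9, I2, R10, R11, I3, R14, I4} → V_1 = 4.177
Node n2: branches {R2, I1, R3, R5, R11, R12, R13, I3, V1} → V_2 = 18.20
Source currents: i(V1)=-0.6318

-0.1501 A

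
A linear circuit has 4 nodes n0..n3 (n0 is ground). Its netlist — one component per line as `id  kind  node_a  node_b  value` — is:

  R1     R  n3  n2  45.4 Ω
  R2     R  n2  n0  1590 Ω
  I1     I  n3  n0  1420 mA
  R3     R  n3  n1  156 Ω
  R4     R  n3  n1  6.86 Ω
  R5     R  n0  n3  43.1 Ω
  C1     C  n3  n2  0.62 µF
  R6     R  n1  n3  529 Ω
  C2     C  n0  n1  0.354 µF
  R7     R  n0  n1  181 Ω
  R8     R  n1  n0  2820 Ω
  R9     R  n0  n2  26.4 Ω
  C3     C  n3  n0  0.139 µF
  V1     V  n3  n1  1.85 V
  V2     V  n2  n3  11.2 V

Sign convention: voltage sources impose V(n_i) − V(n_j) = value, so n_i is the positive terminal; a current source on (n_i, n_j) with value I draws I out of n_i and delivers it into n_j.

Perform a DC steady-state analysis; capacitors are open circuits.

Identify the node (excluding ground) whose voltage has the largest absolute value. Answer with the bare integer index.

1

Element admittances at DC:
  Y(R1) = 0.02203 S between n3,n2
  Y(R2) = 0.0006289 S between n2,n0
  I1: injects 1.42 A into n0 (from n3)
  Y(R3) = 0.006410 S between n3,n1
  Y(R4) = 0.1458 S between n3,n1
  Y(R5) = 0.02320 S between n0,n3
  Y(C1) = 0.000 S between n3,n2
  Y(R6) = 0.001890 S between n1,n3
  Y(C2) = 0.000 S between n0,n1
  Y(R7) = 0.005525 S between n0,n1
  Y(R8) = 0.0003546 S between n1,n0
  Y(R9) = 0.03788 S between n0,n2
  Y(C3) = 0.000 S between n3,n0
  V1: constraint V(n3)−V(n1) = 1.85
  V2: constraint V(n2)−V(n3) = 11.2
Assemble and solve the 5×5 MNA system:
  V(n1)=-29.08  V(n2)=-16.03  V(n3)=-27.23
  i(V1)=-0.4560  i(V2)=0.3706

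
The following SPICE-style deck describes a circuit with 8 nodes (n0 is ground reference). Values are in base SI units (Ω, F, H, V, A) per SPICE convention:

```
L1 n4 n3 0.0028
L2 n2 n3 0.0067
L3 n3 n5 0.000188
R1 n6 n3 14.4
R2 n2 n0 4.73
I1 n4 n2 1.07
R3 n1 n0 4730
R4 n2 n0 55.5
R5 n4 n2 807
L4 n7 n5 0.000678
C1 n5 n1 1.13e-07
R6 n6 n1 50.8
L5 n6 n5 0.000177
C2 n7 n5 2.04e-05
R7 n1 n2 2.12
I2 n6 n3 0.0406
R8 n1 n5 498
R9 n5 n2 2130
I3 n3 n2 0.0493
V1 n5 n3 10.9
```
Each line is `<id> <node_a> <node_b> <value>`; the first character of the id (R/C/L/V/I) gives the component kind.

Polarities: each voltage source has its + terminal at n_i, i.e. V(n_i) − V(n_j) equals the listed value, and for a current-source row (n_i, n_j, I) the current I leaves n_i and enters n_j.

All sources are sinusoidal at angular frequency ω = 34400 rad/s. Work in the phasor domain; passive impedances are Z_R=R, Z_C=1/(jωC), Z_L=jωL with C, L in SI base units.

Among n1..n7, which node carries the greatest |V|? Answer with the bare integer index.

4

Element admittances at ω=34400 rad/s:
  Y(L1) = 0.000-0.01038j S between n4,n3
  Y(L2) = 0.000-0.004339j S between n2,n3
  Y(L3) = 0.000-0.1546j S between n3,n5
  Y(R1) = 0.06944+0.000j S between n6,n3
  Y(R2) = 0.2114+0.000j S between n2,n0
  I1: injects 1.07 A into n2 (from n4)
  Y(R3) = 0.0002114+0.000j S between n1,n0
  Y(R4) = 0.01802+0.000j S between n2,n0
  Y(R5) = 0.001239+0.000j S between n4,n2
  Y(L4) = 0.000-0.04288j S between n7,n5
  Y(C1) = 0.000+0.003887j S between n5,n1
  Y(R6) = 0.01969+0.000j S between n6,n1
  Y(L5) = 0.000-0.1642j S between n6,n5
  Y(C2) = 0.000+0.7018j S between n7,n5
  Y(R7) = 0.4717+0.000j S between n1,n2
  I2: injects 0.0406 A into n3 (from n6)
  Y(R8) = 0.002008+0.000j S between n1,n5
  Y(R9) = 0.0004695+0.000j S between n5,n2
  I3: injects 0.0493 A into n2 (from n3)
  V1: constraint V(n5)−V(n3) = 10.9
Assemble and solve the 8×8 MNA system:
  V(n1)=-2.143-0.3054j  V(n2)=0.001975+0.0002814j  V(n3)=-59.88+0.9638j  V(n4)=-71.06-93.62j  V(n5)=-48.98+0.9638j  V(n6)=-48.55+1.485j  V(n7)=-48.98+0.9638j
  i(V1)=0.2077+1.793j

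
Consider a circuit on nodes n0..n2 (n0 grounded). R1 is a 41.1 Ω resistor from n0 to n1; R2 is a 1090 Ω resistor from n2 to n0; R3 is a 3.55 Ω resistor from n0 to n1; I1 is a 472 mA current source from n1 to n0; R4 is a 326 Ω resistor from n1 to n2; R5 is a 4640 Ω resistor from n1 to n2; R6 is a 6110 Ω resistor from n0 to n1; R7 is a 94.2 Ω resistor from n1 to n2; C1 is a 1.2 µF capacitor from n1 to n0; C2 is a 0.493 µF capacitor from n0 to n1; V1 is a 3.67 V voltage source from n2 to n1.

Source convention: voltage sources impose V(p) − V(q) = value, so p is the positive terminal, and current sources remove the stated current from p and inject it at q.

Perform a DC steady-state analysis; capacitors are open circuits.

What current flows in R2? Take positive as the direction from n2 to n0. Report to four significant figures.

0.001947 A

Apply KCL at each of the 2 non-ground nodes and solve the resulting linear system.
Node n1: branches {R1, R3, I1, R4, R5, R6, R7, C1, C2, V1} → V_1 = -1.548
Node n2: branches {R2, R4, R5, R7, V1} → V_2 = 2.122
Source currents: i(V1)=-0.05296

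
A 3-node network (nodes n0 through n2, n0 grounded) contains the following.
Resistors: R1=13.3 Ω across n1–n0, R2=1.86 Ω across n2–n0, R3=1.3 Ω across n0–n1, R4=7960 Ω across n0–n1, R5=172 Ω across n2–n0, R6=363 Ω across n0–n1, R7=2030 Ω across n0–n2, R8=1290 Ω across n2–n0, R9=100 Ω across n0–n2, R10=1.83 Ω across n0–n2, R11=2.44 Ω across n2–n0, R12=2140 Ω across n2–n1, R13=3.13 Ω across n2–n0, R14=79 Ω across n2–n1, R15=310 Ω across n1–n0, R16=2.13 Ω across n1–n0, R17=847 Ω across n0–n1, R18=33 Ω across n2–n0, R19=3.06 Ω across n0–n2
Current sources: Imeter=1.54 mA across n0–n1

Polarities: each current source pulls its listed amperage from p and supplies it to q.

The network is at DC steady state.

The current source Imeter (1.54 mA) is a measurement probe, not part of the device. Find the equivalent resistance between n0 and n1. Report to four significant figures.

R_eq = 0.7495 Ω

Element admittances at DC:
  Y(R1) = 0.07519 S between n1,n0
  Y(R2) = 0.5376 S between n2,n0
  Y(R3) = 0.7692 S between n0,n1
  Y(R4) = 0.0001256 S between n0,n1
  Y(R5) = 0.005814 S between n2,n0
  Y(R6) = 0.002755 S between n0,n1
  Y(R7) = 0.0004926 S between n0,n2
  Y(R8) = 0.0007752 S between n2,n0
  Y(R9) = 0.01000 S between n0,n2
  Y(R10) = 0.5464 S between n0,n2
  Y(R11) = 0.4098 S between n2,n0
  Y(R12) = 0.0004673 S between n2,n1
  Y(R13) = 0.3195 S between n2,n0
  Y(R14) = 0.01266 S between n2,n1
  Y(R15) = 0.003226 S between n1,n0
  Y(R16) = 0.4695 S between n1,n0
  Y(R17) = 0.001181 S between n0,n1
  Y(R18) = 0.03030 S between n2,n0
  Y(R19) = 0.3268 S between n0,n2
  Imeter: injects 0.00154 A into n1 (from n0)
Assemble and solve the 2×2 MNA system:
  V(n1)=0.001154  V(n2)=6.884e-06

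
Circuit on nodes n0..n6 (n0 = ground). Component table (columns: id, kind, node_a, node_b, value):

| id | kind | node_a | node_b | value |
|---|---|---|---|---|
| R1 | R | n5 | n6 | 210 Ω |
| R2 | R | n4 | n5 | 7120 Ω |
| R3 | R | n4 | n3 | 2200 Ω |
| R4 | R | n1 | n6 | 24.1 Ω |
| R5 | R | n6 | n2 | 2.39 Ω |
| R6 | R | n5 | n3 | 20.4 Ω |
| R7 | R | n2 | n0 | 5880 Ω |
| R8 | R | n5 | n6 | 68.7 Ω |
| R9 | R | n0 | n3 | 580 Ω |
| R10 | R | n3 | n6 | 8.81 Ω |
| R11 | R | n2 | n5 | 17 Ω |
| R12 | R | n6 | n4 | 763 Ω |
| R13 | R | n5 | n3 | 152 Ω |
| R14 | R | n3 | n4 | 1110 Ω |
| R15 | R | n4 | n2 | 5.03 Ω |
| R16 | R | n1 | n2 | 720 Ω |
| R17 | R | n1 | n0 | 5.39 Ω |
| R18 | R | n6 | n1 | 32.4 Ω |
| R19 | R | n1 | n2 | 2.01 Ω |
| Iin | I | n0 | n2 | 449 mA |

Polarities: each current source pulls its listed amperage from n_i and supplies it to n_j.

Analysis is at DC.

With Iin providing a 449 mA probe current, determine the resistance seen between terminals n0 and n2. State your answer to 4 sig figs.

Apply KCL at each of the 6 non-ground nodes and solve the resulting linear system.
Node n1: branches {R4, R16, R17, R18, R19} → V_1 = 2.389
Node n2: branches {R5, R7, R11, R15, R16, R19, Iin} → V_2 = 3.180
Node n3: branches {R3, R6, R9, R10, R13, R14} → V_3 = 3.047
Node n4: branches {R2, R3, R12, R14, R15} → V_4 = 3.178
Node n5: branches {R1, R2, R6, R8, R11, R13} → V_5 = 3.107
Node n6: branches {R1, R4, R5, R8, R10, R12, R18} → V_6 = 3.062

R_eq = 7.082 Ω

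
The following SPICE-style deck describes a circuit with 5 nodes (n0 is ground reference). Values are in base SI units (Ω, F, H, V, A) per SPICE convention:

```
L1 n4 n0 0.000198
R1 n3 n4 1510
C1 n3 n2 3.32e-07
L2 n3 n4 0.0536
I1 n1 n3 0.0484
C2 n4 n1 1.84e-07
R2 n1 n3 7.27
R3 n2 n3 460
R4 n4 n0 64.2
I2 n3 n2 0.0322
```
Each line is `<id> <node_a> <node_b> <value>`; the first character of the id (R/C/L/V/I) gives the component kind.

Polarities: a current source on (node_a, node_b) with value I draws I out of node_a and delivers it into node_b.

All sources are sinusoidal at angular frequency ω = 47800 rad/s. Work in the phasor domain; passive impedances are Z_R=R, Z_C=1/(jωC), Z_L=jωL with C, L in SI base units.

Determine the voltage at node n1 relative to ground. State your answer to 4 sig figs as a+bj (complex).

MNA unknowns: 4 node voltages V₁..V_4
L1: Y=0.000-0.1057j on G[4,0]
R1: Y=0.0006623+0.000j on G[3,4]
C1: Y=0.000+0.01587j on G[3,2]
L2: Y=0.000-0.0003903j on G[3,4]
I1: z[1]−=0.0484, z[3]+=0.0484
C2: Y=0.000+0.008795j on G[4,1]
R2: Y=0.1376+0.000j on G[1,3]
R3: Y=0.002174+0.000j on G[2,3]
R4: Y=0.01558+0.000j on G[4,0]
I2: z[3]−=0.0322, z[2]+=0.0322
solve → V1=0.01392+0.02872j, V2=0.6368-1.962j, V3=0.3640+0.02961j, V4=0.000+0.000j

0.01392+0.02872j V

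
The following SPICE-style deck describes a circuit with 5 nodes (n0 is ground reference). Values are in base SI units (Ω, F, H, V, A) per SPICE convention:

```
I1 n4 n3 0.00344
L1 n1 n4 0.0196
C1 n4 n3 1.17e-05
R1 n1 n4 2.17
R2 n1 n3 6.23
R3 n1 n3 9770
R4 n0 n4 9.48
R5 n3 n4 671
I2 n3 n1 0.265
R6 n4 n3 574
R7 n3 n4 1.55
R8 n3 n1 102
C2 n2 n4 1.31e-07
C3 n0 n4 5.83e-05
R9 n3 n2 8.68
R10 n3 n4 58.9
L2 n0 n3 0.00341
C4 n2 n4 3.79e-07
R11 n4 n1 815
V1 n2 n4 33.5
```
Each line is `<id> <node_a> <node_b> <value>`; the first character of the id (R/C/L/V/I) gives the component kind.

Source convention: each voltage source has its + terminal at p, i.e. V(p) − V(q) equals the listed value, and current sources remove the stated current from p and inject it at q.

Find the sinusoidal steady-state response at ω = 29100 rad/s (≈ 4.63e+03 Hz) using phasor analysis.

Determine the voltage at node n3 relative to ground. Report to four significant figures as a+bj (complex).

MNA unknowns: 4 node voltages V₁..V_4 plus 1 source current (V1)
I1: z[4]−=0.00344, z[3]+=0.00344
L1: Y=0.000-0.001753j on G[1,4]
C1: Y=0.000+0.3405j on G[4,3]
R1: Y=0.4608+0.000j on G[1,4]
R2: Y=0.1605+0.000j on G[1,3]
R3: Y=0.0001024+0.000j on G[1,3]
R4: Y=0.1055+0.000j on G[0,4]
R5: Y=0.001490+0.000j on G[3,4]
I2: z[3]−=0.265, z[1]+=0.265
R6: Y=0.001742+0.000j on G[4,3]
R7: Y=0.6452+0.000j on G[3,4]
R8: Y=0.009804+0.000j on G[3,1]
C2: Y=0.000+0.003812j on G[2,4]
C3: Y=0.000+1.697j on G[0,4]
R9: Y=0.1152+0.000j on G[3,2]
R10: Y=0.01698+0.000j on G[3,4]
L2: Y=0.000-0.01008j on G[0,3]
C4: Y=0.000+0.01103j on G[2,4]
R11: Y=0.001227+0.000j on G[4,1]
V1: row V2−V4=33.5, i_V1 at 2,4
solve → V1=1.406-0.3543j, V2=33.52-0.006436j, V3=3.600-1.312j, V4=0.02178-0.006436j
aux → i_V1=-3.447-0.6475j

3.600-1.312j V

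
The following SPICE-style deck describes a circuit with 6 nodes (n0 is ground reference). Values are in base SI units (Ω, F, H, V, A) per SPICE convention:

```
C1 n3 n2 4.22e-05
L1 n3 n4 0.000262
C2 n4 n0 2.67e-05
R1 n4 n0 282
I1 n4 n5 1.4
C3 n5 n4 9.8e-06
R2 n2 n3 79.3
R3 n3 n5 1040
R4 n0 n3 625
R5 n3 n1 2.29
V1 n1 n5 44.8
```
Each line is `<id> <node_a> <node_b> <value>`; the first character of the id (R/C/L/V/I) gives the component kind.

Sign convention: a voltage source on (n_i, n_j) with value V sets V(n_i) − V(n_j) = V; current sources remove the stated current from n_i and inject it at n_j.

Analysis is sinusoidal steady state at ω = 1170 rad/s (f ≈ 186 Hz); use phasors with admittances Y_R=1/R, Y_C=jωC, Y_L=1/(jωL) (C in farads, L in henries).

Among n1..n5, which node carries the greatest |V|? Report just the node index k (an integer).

Apply KCL at each of the 5 non-ground nodes and solve the resulting linear system.
Node n1: branches {R5, V1} → V_1 = 3.171+1.514j
Node n2: branches {C1, R2} → V_2 = -0.1665+0.4237j
Node n3: branches {C1, L1, R2, R3, R4, R5} → V_3 = -0.1665+0.4237j
Node n4: branches {L1, C2, R1, I1, C3} → V_4 = -0.02047-0.01085j
Node n5: branches {I1, C3, R3, V1} → V_5 = -41.63+1.514j
Source currents: i(V1)=-1.457-0.4760j

5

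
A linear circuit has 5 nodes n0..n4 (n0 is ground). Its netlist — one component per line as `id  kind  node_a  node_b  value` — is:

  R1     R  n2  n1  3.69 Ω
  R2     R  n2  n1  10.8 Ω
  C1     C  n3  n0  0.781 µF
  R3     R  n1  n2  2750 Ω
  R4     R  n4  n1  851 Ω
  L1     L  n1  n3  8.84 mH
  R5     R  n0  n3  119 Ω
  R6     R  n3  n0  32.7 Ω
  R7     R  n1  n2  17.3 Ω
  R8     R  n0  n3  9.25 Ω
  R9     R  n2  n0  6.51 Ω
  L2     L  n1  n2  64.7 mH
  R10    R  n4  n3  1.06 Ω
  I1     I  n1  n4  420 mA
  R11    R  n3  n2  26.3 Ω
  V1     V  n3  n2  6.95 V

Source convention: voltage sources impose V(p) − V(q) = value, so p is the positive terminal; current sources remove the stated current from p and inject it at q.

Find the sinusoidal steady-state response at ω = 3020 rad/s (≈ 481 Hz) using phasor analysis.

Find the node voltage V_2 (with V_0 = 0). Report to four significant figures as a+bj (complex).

MNA unknowns: 4 node voltages V₁..V_4 plus 1 source current (V1)
R1: Y=0.2710+0.000j on G[2,1]
R2: Y=0.09259+0.000j on G[2,1]
C1: Y=0.000+0.002359j on G[3,0]
R3: Y=0.0003636+0.000j on G[1,2]
R4: Y=0.001175+0.000j on G[4,1]
L1: Y=0.000-0.03746j on G[1,3]
R5: Y=0.008403+0.000j on G[0,3]
R6: Y=0.03058+0.000j on G[3,0]
R7: Y=0.05780+0.000j on G[1,2]
R8: Y=0.1081+0.000j on G[0,3]
R9: Y=0.1536+0.000j on G[2,0]
L2: Y=0.000-0.005118j on G[1,2]
R10: Y=0.9434+0.000j on G[4,3]
I1: z[1]−=0.42, z[4]+=0.42
R11: Y=0.03802+0.000j on G[3,2]
V1: row V3−V2=6.95, i_V1 at 3,2
solve → V1=-4.301-0.7341j, V2=-3.400-0.02785j, V3=3.550-0.02785j, V4=3.985-0.02872j
aux → i_V1=-0.4027+0.2890j

-3.400-0.02785j V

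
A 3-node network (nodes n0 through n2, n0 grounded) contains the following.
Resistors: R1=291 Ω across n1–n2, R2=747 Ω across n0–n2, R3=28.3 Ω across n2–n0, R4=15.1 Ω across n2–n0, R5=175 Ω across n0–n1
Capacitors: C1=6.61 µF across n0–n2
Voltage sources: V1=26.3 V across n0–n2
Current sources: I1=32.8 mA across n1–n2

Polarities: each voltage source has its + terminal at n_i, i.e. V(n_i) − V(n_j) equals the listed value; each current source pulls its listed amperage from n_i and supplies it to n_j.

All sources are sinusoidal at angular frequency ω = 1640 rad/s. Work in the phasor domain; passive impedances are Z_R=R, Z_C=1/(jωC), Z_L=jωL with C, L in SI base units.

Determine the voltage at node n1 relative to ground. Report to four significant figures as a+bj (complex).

-13.46+0.000j V

Element admittances at ω=1640 rad/s:
  Y(R1) = 0.003436+0.000j S between n1,n2
  Y(R2) = 0.001339+0.000j S between n0,n2
  Y(R3) = 0.03534+0.000j S between n2,n0
  Y(R4) = 0.06623+0.000j S between n2,n0
  Y(C1) = 0.000+0.01084j S between n0,n2
  Y(R5) = 0.005714+0.000j S between n0,n1
  V1: constraint V(n0)−V(n2) = 26.3
  I1: injects 0.0328 A into n2 (from n1)
Assemble and solve the 3×3 MNA system:
  V(n1)=-13.46+0.000j  V(n2)=-26.30+0.000j
  i(V1)=-2.783-0.2851j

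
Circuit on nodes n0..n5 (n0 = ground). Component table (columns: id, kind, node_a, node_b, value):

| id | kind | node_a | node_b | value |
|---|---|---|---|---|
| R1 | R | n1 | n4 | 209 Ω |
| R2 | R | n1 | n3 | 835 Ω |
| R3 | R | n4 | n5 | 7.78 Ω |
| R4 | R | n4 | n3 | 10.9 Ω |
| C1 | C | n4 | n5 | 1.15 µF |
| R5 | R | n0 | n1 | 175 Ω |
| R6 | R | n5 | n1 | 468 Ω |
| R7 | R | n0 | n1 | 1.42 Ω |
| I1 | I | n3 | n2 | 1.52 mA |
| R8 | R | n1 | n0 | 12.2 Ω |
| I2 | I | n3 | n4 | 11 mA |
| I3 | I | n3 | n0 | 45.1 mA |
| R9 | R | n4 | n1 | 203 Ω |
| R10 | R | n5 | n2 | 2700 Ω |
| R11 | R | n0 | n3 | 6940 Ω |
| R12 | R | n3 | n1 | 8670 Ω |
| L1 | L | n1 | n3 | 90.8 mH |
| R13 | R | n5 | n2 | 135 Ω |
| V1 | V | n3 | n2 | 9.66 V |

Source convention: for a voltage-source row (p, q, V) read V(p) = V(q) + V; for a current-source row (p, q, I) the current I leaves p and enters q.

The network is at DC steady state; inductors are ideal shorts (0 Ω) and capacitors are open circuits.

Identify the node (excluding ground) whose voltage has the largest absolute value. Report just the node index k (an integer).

Element admittances at DC:
  Y(R1) = 0.004785 S between n1,n4
  Y(R2) = 0.001198 S between n1,n3
  Y(R3) = 0.1285 S between n4,n5
  Y(R4) = 0.09174 S between n4,n3
  Y(C1) = 0.000 S between n4,n5
  Y(R5) = 0.005714 S between n0,n1
  Y(R6) = 0.002137 S between n5,n1
  Y(R7) = 0.7042 S between n0,n1
  I1: injects 0.00152 A into n2 (from n3)
  Y(R8) = 0.08197 S between n1,n0
  I2: injects 0.011 A into n4 (from n3)
  I3: injects 0.0451 A into n0 (from n3)
  Y(R9) = 0.004926 S between n4,n1
  Y(R10) = 0.0003704 S between n5,n2
  Y(R11) = 0.0001441 S between n0,n3
  Y(R12) = 0.0001153 S between n3,n1
  L1: short n1↔n3 (DC inductor)
  Y(R13) = 0.007407 S between n5,n2
  V1: constraint V(n3)−V(n2) = 9.66
Assemble and solve the 7×7 MNA system:
  V(n1)=-0.05694  V(n2)=-9.717  V(n3)=-0.05694  V(n4)=-0.5879  V(n5)=-1.093
  i(L1)=0.03772  i(V1)=-0.06860

2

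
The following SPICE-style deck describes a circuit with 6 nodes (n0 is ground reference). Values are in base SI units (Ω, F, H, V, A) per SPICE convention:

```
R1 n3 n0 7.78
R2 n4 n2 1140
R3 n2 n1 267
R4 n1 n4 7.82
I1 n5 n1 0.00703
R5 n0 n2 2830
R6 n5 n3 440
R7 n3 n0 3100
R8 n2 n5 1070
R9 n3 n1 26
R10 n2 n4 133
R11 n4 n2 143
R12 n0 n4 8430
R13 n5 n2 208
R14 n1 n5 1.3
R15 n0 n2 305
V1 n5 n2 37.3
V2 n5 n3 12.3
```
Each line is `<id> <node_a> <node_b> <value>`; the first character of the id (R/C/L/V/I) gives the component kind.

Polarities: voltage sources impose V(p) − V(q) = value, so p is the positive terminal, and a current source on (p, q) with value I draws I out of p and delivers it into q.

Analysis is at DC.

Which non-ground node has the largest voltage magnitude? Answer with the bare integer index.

MNA unknowns: 5 node voltages V₁..V_5 plus 2 source currents (V1, V2)
R1: Y=0.1285 on G[3,0]
R2: Y=0.0008772 on G[4,2]
R3: Y=0.003745 on G[2,1]
R4: Y=0.1279 on G[1,4]
I1: z[5]−=0.00703, z[1]+=0.00703
R5: Y=0.0003534 on G[0,2]
R6: Y=0.002273 on G[5,3]
R7: Y=0.0003226 on G[3,0]
R8: Y=0.0009346 on G[2,5]
R9: Y=0.03846 on G[3,1]
R10: Y=0.007519 on G[2,4]
R11: Y=0.006993 on G[4,2]
R12: Y=0.0001186 on G[0,4]
R13: Y=0.004808 on G[5,2]
R14: Y=0.7692 on G[1,5]
R15: Y=0.003279 on G[0,2]
V1: row V5−V2=37.3, i_V1 at 5,2
V2: row V5−V3=12.3, i_V2 at 5,3
solve → V1=11.62, V2=-24.32, V3=0.6784, V4=7.755, V5=12.98
aux → i_V1=-0.9308, i_V2=-0.3615

2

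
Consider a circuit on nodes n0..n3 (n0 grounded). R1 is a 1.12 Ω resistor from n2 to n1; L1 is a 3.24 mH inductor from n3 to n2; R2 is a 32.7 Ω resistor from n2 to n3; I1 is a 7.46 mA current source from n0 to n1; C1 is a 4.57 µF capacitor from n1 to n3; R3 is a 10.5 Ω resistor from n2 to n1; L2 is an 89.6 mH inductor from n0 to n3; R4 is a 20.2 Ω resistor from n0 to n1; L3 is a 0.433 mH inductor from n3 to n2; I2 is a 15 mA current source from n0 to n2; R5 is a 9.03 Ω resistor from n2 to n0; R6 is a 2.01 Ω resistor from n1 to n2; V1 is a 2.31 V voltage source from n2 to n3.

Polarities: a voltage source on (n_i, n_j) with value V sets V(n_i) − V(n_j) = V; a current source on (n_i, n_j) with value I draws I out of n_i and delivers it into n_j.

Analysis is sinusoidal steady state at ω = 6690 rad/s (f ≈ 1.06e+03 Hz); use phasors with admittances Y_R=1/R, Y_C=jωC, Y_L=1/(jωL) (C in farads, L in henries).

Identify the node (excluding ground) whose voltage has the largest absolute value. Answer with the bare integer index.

3

Apply KCL at each of the 3 non-ground nodes and solve the resulting linear system.
Node n1: branches {R1, I1, C1, R3, R4, R6} → V_1 = 0.1398-0.05418j
Node n2: branches {R1, L1, R2, R3, L3, I2, R5, R6, V1} → V_2 = 0.1404-0.008462j
Node n3: branches {L1, R2, C1, L2, L3, V1} → V_3 = -2.170-0.008462j
Source currents: i(V1)=-0.07205+0.8370j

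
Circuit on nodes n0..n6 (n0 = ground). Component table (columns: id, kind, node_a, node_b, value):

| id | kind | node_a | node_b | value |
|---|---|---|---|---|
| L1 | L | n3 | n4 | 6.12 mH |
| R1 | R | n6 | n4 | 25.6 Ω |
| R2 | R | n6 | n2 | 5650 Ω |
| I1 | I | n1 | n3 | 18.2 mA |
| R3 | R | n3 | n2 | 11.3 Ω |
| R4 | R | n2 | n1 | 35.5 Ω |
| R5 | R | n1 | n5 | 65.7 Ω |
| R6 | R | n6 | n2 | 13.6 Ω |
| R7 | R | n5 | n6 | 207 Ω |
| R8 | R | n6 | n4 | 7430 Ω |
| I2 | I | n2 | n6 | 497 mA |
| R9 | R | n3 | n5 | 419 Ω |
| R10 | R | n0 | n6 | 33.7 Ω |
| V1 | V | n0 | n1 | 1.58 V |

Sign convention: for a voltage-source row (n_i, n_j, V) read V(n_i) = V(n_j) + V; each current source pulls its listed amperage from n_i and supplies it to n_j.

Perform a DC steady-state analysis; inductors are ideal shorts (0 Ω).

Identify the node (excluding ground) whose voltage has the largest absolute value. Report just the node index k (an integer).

MNA unknowns: 6 node voltages V₁..V_6 plus 2 source currents (L1, V1)
L1: row V3−V4=0, i_L1 at 3,4
R1: Y=0.03906 on G[6,4]
R2: Y=0.0001770 on G[6,2]
I1: z[1]−=0.0182, z[3]+=0.0182
R3: Y=0.08850 on G[3,2]
R4: Y=0.02817 on G[2,1]
R5: Y=0.01522 on G[1,5]
R6: Y=0.07353 on G[6,2]
R7: Y=0.004831 on G[5,6]
R8: Y=0.0001346 on G[6,4]
I2: z[2]−=0.497, z[6]+=0.497
R9: Y=0.002387 on G[3,5]
R10: Y=0.02967 on G[0,6]
V1: row V0−V1=1.58, i_V1 at 0,1
solve → V1=-1.580, V2=-2.905, V3=-1.395, V4=-1.395, V5=-0.8932, V6=1.519
aux → i_L1=-0.1142, i_V1=0.04507

2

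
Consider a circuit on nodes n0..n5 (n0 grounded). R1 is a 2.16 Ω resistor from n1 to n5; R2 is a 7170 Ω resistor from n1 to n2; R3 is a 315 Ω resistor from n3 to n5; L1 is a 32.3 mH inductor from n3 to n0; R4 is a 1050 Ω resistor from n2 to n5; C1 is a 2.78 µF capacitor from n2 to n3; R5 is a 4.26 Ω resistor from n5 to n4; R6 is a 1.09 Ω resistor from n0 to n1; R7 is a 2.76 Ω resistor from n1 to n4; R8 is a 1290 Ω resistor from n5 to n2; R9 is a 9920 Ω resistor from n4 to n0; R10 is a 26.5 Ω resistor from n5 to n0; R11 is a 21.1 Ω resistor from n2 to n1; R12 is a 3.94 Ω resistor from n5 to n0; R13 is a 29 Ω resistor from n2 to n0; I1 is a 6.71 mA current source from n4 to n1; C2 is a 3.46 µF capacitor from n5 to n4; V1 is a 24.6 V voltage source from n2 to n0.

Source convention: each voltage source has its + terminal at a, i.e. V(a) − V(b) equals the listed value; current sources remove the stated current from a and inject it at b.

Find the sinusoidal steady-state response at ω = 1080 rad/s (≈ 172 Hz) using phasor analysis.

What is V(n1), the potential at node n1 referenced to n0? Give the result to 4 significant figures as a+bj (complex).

MNA unknowns: 5 node voltages V₁..V_5 plus 1 source current (V1)
R1: Y=0.4630+0.000j on G[1,5]
R2: Y=0.0001395+0.000j on G[1,2]
R3: Y=0.003175+0.000j on G[3,5]
L1: Y=0.000-0.02867j on G[3,0]
R4: Y=0.0009524+0.000j on G[2,5]
C1: Y=0.000+0.003002j on G[2,3]
R5: Y=0.2347+0.000j on G[5,4]
R6: Y=0.9174+0.000j on G[0,1]
R7: Y=0.3623+0.000j on G[1,4]
R8: Y=0.0007752+0.000j on G[5,2]
R9: Y=0.0001008+0.000j on G[4,0]
R10: Y=0.03774+0.000j on G[5,0]
R11: Y=0.04739+0.000j on G[2,1]
R12: Y=0.2538+0.000j on G[5,0]
R13: Y=0.03448+0.000j on G[2,0]
I1: z[4]−=0.00671, z[1]+=0.00671
C2: Y=0.000+0.003737j on G[5,4]
V1: row V2−V0=24.6, i_V1 at 2,0
solve → V1=1.025+0.0006928j, V2=24.60+0.000j, V3=-2.824+0.4386j, V4=0.8942+0.0003027j, V5=0.7220+0.002442j
aux → i_V1=-2.011-0.08230j

1.025+0.0006928j V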